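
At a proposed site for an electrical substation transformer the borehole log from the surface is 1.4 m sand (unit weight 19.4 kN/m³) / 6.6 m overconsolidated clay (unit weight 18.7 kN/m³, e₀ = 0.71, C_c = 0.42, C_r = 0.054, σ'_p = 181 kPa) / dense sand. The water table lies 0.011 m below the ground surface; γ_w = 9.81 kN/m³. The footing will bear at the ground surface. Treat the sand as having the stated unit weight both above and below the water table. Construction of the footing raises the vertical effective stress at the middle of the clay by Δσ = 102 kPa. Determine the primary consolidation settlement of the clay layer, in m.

Mid-depth of clay below the ground surface: z = 1.4 + 6.6/2 = 4.7 m.
Total vertical stress at mid-clay: σ_v = 19.4×1.4 + 18.7×3.3 = 88.87 kPa.
Pore pressure: u = 9.81×(4.7 − 0.011) = 45.999 kPa.
Initial effective stress: σ'_0 = σ_v − u = 88.87 − 45.999 = 42.871 kPa.
Final effective stress: σ'_f = 42.871 + 102 = 144.87 kPa.
σ'_f = 144.87 ≤ σ'_p = 181 kPa, so the clay remains overconsolidated and only the recompression index applies:
S_c = C_r·H/(1+e₀)·log₁₀(σ'_f/σ'_0) = 0.054×6.6/1.71×log₁₀(144.87/42.871)
    = 0.20842 × 0.52881 = 0.1102 m

S_c ≈ 0.11 m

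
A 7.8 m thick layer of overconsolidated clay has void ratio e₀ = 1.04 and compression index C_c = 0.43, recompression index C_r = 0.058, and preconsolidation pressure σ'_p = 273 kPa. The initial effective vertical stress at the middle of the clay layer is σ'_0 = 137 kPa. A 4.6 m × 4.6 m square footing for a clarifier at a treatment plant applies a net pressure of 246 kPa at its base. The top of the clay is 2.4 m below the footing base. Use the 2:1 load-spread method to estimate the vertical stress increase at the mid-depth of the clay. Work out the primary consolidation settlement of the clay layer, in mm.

Mid-depth of clay below the footing base: z = 2.4 + 7.8/2 = 6.3 m.
Stress increase at mid-clay by the 2:1 spreading method:
Δσ = qBL/((B+z)(L+z)) = 246×4.6×4.6/((4.6+6.3)(4.6+6.3)) = 43.812 kPa
Final effective stress: σ'_f = 137 + 43.812 = 180.81 kPa.
σ'_f = 180.81 ≤ σ'_p = 273 kPa, so the clay remains overconsolidated and only the recompression index applies:
S_c = C_r·H/(1+e₀)·log₁₀(σ'_f/σ'_0) = 0.058×7.8/2.04×log₁₀(180.81/137)
    = 0.22176 × 0.1205 = 0.02672 m

S_c ≈ 26.7 mm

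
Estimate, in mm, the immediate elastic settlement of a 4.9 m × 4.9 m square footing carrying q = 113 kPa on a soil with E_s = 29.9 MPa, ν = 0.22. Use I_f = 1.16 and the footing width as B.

Immediate (elastic) settlement: S_e = q·B·(1−ν²)/E_s · I_f.
E_s = 29.9 MPa = 29900 kPa.
S_e = 113 × 4.9 × (1 − 0.22²) / 29900 × 1.16
    = 113 × 4.9 × 0.9516 / 29900 × 1.16
    = 0.02044 m = 20.44 mm

S_e ≈ 20.4 mm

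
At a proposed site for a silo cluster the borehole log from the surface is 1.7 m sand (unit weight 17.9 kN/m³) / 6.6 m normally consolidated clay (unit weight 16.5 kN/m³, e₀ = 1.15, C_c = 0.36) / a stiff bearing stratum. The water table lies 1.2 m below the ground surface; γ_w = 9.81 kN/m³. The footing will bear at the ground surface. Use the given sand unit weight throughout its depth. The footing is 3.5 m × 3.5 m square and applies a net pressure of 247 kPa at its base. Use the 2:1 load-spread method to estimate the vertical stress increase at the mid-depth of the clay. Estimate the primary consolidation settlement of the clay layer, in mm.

Mid-depth of clay below the ground surface: z = 1.7 + 6.6/2 = 5 m.
Total vertical stress at mid-clay: σ_v = 17.9×1.7 + 16.5×3.3 = 84.88 kPa.
Pore pressure: u = 9.81×(5 − 1.2) = 37.278 kPa.
Initial effective stress: σ'_0 = σ_v − u = 84.88 − 37.278 = 47.602 kPa.
Stress increase at mid-clay by the 2:1 spreading method:
Δσ = qBL/((B+z)(L+z)) = 247×3.5×3.5/((3.5+5)(3.5+5)) = 41.879 kPa
Final effective stress: σ'_f = σ'_0 + Δσ = 47.602 + 41.879 = 89.481 kPa.
Normally consolidated clay, so the full stress increment lies on the virgin compression line:
S_c = C_c·H/(1+e₀)·log₁₀(σ'_f/σ'_0) = 0.36×6.6/(1+1.15)×log₁₀(89.481/47.602)
    = 1.1051 × 0.27411 = 0.3029 m

S_c ≈ 303 mm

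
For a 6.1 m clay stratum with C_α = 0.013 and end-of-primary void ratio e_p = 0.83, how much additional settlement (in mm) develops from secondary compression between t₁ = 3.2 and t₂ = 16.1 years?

Secondary compression: S_s = C_α·H/(1+e_p)·log₁₀(t₂/t₁)
S_s = 0.013×6.1/(1+0.83)×log₁₀(16.1/3.2)
    = 0.04333 × 0.7017 = 0.03041 m

S_s ≈ 30.4 mm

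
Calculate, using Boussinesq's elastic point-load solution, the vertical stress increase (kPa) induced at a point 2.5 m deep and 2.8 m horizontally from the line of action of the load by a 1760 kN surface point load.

Boussinesq vertical stress below a point load on an elastic half-space:
Δσ_z = 3P/(2πz²) · [1 + (r/z)²]^(−5/2)
r/z = 2.8/2.5 = 1.12; [1+(r/z)²]^(−5/2) = 0.13105.
Δσ_z = 3×1760/(2π×2.5²) × 0.13105 = 134.45 × 0.13105 = 17.62 kPa

Δσ_z ≈ 17.6 kPa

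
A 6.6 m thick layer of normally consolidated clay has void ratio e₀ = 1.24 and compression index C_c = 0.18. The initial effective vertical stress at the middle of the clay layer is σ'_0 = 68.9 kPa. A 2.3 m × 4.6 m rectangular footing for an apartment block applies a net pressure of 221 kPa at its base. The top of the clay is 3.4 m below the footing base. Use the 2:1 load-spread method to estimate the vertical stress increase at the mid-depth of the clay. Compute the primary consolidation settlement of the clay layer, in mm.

S_c ≈ 66.3 mm

Mid-depth of clay below the footing base: z = 3.4 + 6.6/2 = 6.7 m.
Stress increase at mid-clay by the 2:1 spreading method:
Δσ = qBL/((B+z)(L+z)) = 221×2.3×4.6/((2.3+6.7)(4.6+6.7)) = 22.991 kPa
Final effective stress: σ'_f = σ'_0 + Δσ = 68.9 + 22.991 = 91.891 kPa.
Normally consolidated clay, so the full stress increment lies on the virgin compression line:
S_c = C_c·H/(1+e₀)·log₁₀(σ'_f/σ'_0) = 0.18×6.6/(1+1.24)×log₁₀(91.891/68.9)
    = 0.53036 × 0.12505 = 0.06632 m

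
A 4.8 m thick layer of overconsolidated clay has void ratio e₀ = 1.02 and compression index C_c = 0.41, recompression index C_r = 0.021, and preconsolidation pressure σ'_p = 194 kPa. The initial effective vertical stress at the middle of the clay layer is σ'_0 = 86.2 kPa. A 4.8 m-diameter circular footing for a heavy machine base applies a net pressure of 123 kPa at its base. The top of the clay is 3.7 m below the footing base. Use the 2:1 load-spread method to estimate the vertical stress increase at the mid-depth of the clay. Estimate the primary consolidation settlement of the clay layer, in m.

S_c ≈ 0.00529 m

Mid-depth of clay below the footing base: z = 3.7 + 4.8/2 = 6.1 m.
Stress increase at mid-clay by the 2:1 spreading method:
Δσ ≈ qD²/(D+z)² = 123×4.8²/(4.8+6.1)² = 23.853 kPa
Final effective stress: σ'_f = 86.2 + 23.853 = 110.05 kPa.
σ'_f = 110.05 ≤ σ'_p = 194 kPa, so the clay remains overconsolidated and only the recompression index applies:
S_c = C_r·H/(1+e₀)·log₁₀(σ'_f/σ'_0) = 0.021×4.8/2.02×log₁₀(110.05/86.2)
    = 0.0499 × 0.10608 = 0.005293 m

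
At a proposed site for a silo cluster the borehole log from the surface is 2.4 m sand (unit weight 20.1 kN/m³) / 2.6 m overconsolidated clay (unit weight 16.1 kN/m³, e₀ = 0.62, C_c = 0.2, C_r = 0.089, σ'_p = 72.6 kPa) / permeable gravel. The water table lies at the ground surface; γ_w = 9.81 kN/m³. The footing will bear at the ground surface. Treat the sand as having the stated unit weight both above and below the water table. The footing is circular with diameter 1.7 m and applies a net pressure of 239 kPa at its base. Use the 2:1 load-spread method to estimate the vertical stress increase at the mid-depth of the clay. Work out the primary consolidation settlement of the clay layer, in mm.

S_c ≈ 33.7 mm

Mid-depth of clay below the ground surface: z = 2.4 + 2.6/2 = 3.7 m.
Total vertical stress at mid-clay: σ_v = 20.1×2.4 + 16.1×1.3 = 69.17 kPa.
Pore pressure: u = 9.81×(3.7 − 0) = 36.297 kPa.
Initial effective stress: σ'_0 = σ_v − u = 69.17 − 36.297 = 32.873 kPa.
Stress increase at mid-clay by the 2:1 spreading method:
Δσ ≈ qD²/(D+z)² = 239×1.7²/(1.7+3.7)² = 23.687 kPa
Final effective stress: σ'_f = 32.873 + 23.687 = 56.56 kPa.
σ'_f = 56.56 ≤ σ'_p = 72.6 kPa, so the clay remains overconsolidated and only the recompression index applies:
S_c = C_r·H/(1+e₀)·log₁₀(σ'_f/σ'_0) = 0.089×2.6/1.62×log₁₀(56.56/32.873)
    = 0.14284 × 0.23567 = 0.03366 m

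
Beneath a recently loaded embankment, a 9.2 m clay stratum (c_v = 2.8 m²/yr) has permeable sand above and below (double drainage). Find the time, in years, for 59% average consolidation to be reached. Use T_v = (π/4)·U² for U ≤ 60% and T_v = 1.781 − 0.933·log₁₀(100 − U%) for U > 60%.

t ≈ 2.07 years

Drainage path length: H_d = H/2 = 4.6 m (double drainage).
U ≤ 60%: T_v = (π/4)·U² = (π/4)×0.59² = 0.2734.
t = T_v·H_d²/c_v = 0.2734×4.6²/2.8 = 2.066 years.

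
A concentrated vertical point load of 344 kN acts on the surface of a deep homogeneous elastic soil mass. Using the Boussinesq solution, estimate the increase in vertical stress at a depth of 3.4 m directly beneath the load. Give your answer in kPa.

Boussinesq vertical stress below a point load on an elastic half-space:
Δσ_z = 3P/(2πz²) · [1 + (r/z)²]^(−5/2)
r/z = 0/3.4 = 0; [1+(r/z)²]^(−5/2) = 1.
Δσ_z = 3×344/(2π×3.4²) × 1 = 14.208 × 1 = 14.21 kPa

Δσ_z ≈ 14.2 kPa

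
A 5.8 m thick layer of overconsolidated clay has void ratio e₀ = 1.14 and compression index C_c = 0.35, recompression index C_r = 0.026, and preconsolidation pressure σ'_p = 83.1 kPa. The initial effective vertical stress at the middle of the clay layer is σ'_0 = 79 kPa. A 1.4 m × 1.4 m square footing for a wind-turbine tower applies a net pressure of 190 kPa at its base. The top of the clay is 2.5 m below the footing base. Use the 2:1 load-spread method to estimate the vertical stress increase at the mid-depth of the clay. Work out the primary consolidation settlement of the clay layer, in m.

S_c ≈ 0.0207 m

Mid-depth of clay below the footing base: z = 2.5 + 5.8/2 = 5.4 m.
Stress increase at mid-clay by the 2:1 spreading method:
Δσ = qBL/((B+z)(L+z)) = 190×1.4×1.4/((1.4+5.4)(1.4+5.4)) = 8.0536 kPa
Final effective stress: σ'_f = 79 + 8.0536 = 87.054 kPa.
σ'_f = 87.054 > σ'_p = 83.1 kPa, so the stress path crosses the preconsolidation pressure — recompression up to σ'_p, then virgin compression beyond:
S_c = H/(1+e₀)·[C_r·log₁₀(σ'_p/σ'_0) + C_c·log₁₀(σ'_f/σ'_p)]
    = 5.8/2.14 × [0.026×log₁₀(83.1/79) + 0.35×log₁₀(87.054/83.1)]
    = 2.7103 × [0.00057132 + 0.0070657] = 0.0207 m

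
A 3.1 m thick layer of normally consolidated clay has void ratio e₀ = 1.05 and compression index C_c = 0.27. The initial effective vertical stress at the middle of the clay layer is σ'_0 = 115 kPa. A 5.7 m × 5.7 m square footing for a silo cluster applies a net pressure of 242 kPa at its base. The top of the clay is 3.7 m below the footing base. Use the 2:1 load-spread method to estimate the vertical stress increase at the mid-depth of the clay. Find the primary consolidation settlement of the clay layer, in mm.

Mid-depth of clay below the footing base: z = 3.7 + 3.1/2 = 5.25 m.
Stress increase at mid-clay by the 2:1 spreading method:
Δσ = qBL/((B+z)(L+z)) = 242×5.7×5.7/((5.7+5.25)(5.7+5.25)) = 65.575 kPa
Final effective stress: σ'_f = σ'_0 + Δσ = 115 + 65.575 = 180.57 kPa.
Normally consolidated clay, so the full stress increment lies on the virgin compression line:
S_c = C_c·H/(1+e₀)·log₁₀(σ'_f/σ'_0) = 0.27×3.1/(1+1.05)×log₁₀(180.57/115)
    = 0.40829 × 0.19595 = 0.08 m

S_c ≈ 80 mm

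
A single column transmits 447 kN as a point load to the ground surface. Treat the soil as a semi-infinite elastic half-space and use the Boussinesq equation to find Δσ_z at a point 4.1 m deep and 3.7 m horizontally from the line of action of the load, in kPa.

Δσ_z ≈ 2.86 kPa

Boussinesq vertical stress below a point load on an elastic half-space:
Δσ_z = 3P/(2πz²) · [1 + (r/z)²]^(−5/2)
r/z = 3.7/4.1 = 0.90244; [1+(r/z)²]^(−5/2) = 0.22551.
Δσ_z = 3×447/(2π×4.1²) × 0.22551 = 12.696 × 0.22551 = 2.863 kPa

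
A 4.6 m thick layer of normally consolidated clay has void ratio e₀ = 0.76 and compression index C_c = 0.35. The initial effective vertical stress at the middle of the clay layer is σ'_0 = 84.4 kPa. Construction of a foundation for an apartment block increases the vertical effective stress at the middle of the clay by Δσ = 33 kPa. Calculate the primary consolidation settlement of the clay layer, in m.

S_c ≈ 0.131 m

Final effective stress: σ'_f = σ'_0 + Δσ = 84.4 + 33 = 117.4 kPa.
Normally consolidated clay, so the full stress increment lies on the virgin compression line:
S_c = C_c·H/(1+e₀)·log₁₀(σ'_f/σ'_0) = 0.35×4.6/(1+0.76)×log₁₀(117.4/84.4)
    = 0.91477 × 0.14333 = 0.1311 m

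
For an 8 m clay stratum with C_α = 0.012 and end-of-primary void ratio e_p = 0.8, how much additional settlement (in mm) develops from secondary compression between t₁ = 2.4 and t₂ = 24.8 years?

S_s ≈ 54.1 mm

Secondary compression: S_s = C_α·H/(1+e_p)·log₁₀(t₂/t₁)
S_s = 0.012×8/(1+0.8)×log₁₀(24.8/2.4)
    = 0.05333 × 1.014 = 0.05409 m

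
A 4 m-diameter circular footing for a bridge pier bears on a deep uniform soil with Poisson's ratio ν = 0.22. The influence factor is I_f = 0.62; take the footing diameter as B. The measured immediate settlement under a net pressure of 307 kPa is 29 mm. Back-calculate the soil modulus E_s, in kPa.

E_s ≈ 25000 kPa

S_e = q·B·(1−ν²)/E_s · I_f  ⇒  E_s = q·B·(1−ν²)·I_f / S_e.
E_s = 307 × 4 × 0.9516 × 0.62 / 0.029 = 24980 kPa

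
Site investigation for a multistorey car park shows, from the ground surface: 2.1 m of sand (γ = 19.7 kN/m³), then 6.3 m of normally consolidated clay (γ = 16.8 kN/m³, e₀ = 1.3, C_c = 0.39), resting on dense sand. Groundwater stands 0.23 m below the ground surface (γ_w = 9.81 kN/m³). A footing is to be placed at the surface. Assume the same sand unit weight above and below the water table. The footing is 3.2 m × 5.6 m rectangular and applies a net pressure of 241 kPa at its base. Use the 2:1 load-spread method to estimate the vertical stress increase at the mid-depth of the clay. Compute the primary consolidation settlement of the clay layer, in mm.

Mid-depth of clay below the ground surface: z = 2.1 + 6.3/2 = 5.25 m.
Total vertical stress at mid-clay: σ_v = 19.7×2.1 + 16.8×3.15 = 94.29 kPa.
Pore pressure: u = 9.81×(5.25 − 0.23) = 49.246 kPa.
Initial effective stress: σ'_0 = σ_v − u = 94.29 − 49.246 = 45.044 kPa.
Stress increase at mid-clay by the 2:1 spreading method:
Δσ = qBL/((B+z)(L+z)) = 241×3.2×5.6/((3.2+5.25)(5.6+5.25)) = 47.105 kPa
Final effective stress: σ'_f = σ'_0 + Δσ = 45.044 + 47.105 = 92.149 kPa.
Normally consolidated clay, so the full stress increment lies on the virgin compression line:
S_c = C_c·H/(1+e₀)·log₁₀(σ'_f/σ'_0) = 0.39×6.3/(1+1.3)×log₁₀(92.149/45.044)
    = 1.0683 × 0.31085 = 0.3321 m

S_c ≈ 332 mm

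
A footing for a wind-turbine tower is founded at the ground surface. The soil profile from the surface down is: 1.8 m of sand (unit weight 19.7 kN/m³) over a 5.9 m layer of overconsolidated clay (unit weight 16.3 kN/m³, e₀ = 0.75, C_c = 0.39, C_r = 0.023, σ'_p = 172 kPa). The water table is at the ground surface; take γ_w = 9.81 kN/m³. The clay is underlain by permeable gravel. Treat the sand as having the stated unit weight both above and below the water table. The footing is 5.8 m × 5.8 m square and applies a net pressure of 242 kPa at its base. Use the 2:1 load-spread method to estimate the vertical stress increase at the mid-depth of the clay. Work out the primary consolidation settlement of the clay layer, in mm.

S_c ≈ 36.8 mm

Mid-depth of clay below the ground surface: z = 1.8 + 5.9/2 = 4.75 m.
Total vertical stress at mid-clay: σ_v = 19.7×1.8 + 16.3×2.95 = 83.545 kPa.
Pore pressure: u = 9.81×(4.75 − 0) = 46.598 kPa.
Initial effective stress: σ'_0 = σ_v − u = 83.545 − 46.598 = 36.947 kPa.
Stress increase at mid-clay by the 2:1 spreading method:
Δσ = qBL/((B+z)(L+z)) = 242×5.8×5.8/((5.8+4.75)(5.8+4.75)) = 73.142 kPa
Final effective stress: σ'_f = 36.947 + 73.142 = 110.09 kPa.
σ'_f = 110.09 ≤ σ'_p = 172 kPa, so the clay remains overconsolidated and only the recompression index applies:
S_c = C_r·H/(1+e₀)·log₁₀(σ'_f/σ'_0) = 0.023×5.9/1.75×log₁₀(110.09/36.947)
    = 0.077542 × 0.47417 = 0.03677 m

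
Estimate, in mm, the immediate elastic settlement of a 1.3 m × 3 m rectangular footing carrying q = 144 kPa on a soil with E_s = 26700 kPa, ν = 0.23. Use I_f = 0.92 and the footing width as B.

S_e ≈ 6.11 mm

Immediate (elastic) settlement: S_e = q·B·(1−ν²)/E_s · I_f.
S_e = 144 × 1.3 × (1 − 0.23²) / 26700 × 0.92
    = 144 × 1.3 × 0.9471 / 26700 × 0.92
    = 0.006109 m = 6.109 mm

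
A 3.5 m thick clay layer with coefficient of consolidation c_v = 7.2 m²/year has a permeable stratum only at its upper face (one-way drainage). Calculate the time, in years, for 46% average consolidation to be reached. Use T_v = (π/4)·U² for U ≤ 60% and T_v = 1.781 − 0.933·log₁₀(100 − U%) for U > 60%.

Drainage path length: H_d = H = 3.5 m (single drainage).
U ≤ 60%: T_v = (π/4)·U² = (π/4)×0.46² = 0.16619.
t = T_v·H_d²/c_v = 0.16619×3.5²/7.2 = 0.2828 years.

t ≈ 0.283 years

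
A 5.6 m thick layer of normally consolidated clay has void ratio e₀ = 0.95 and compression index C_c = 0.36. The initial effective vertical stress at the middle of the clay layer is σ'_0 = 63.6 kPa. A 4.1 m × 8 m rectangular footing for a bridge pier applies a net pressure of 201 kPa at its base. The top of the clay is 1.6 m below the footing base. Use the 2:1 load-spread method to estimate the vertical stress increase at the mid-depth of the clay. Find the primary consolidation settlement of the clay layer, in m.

S_c ≈ 0.307 m

Mid-depth of clay below the footing base: z = 1.6 + 5.6/2 = 4.4 m.
Stress increase at mid-clay by the 2:1 spreading method:
Δσ = qBL/((B+z)(L+z)) = 201×4.1×8/((4.1+4.4)(8+4.4)) = 62.55 kPa
Final effective stress: σ'_f = σ'_0 + Δσ = 63.6 + 62.55 = 126.15 kPa.
Normally consolidated clay, so the full stress increment lies on the virgin compression line:
S_c = C_c·H/(1+e₀)·log₁₀(σ'_f/σ'_0) = 0.36×5.6/(1+0.95)×log₁₀(126.15/63.6)
    = 1.0338 × 0.29743 = 0.3075 m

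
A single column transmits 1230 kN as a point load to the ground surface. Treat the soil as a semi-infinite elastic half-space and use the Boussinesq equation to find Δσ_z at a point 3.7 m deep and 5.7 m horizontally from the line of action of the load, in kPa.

Δσ_z ≈ 2.05 kPa

Boussinesq vertical stress below a point load on an elastic half-space:
Δσ_z = 3P/(2πz²) · [1 + (r/z)²]^(−5/2)
r/z = 5.7/3.7 = 1.5405; [1+(r/z)²]^(−5/2) = 0.047849.
Δσ_z = 3×1230/(2π×3.7²) × 0.047849 = 42.899 × 0.047849 = 2.053 kPa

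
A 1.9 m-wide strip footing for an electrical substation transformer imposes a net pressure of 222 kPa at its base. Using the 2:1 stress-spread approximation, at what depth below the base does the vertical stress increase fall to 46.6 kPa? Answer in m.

z ≈ 7.15 m

2:1 spreading — at depth z the loaded area has grown by z in each plan dimension:
qB/(B+z) = Δσ_z ⇒ z = qB/Δσ_z − B = 222×1.9/46.6 − 1.9 = 7.152 m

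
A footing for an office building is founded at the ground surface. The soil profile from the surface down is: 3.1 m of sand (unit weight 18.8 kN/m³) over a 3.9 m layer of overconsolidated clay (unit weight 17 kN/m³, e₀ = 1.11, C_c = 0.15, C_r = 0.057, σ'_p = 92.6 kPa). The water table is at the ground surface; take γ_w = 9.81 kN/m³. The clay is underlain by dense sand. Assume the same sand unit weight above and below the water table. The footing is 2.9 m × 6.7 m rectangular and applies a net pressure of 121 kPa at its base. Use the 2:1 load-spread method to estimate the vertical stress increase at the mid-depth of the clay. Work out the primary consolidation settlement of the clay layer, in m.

S_c ≈ 0.0215 m

Mid-depth of clay below the ground surface: z = 3.1 + 3.9/2 = 5.05 m.
Total vertical stress at mid-clay: σ_v = 18.8×3.1 + 17×1.95 = 91.43 kPa.
Pore pressure: u = 9.81×(5.05 − 0) = 49.541 kPa.
Initial effective stress: σ'_0 = σ_v − u = 91.43 − 49.541 = 41.889 kPa.
Stress increase at mid-clay by the 2:1 spreading method:
Δσ = qBL/((B+z)(L+z)) = 121×2.9×6.7/((2.9+5.05)(6.7+5.05)) = 25.168 kPa
Final effective stress: σ'_f = 41.889 + 25.168 = 67.057 kPa.
σ'_f = 67.057 ≤ σ'_p = 92.6 kPa, so the clay remains overconsolidated and only the recompression index applies:
S_c = C_r·H/(1+e₀)·log₁₀(σ'_f/σ'_0) = 0.057×3.9/2.11×log₁₀(67.057/41.889)
    = 0.10535 × 0.20434 = 0.02153 m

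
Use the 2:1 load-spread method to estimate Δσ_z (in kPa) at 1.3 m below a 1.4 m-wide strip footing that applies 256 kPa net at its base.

By the 2:1 method the load spreads at 1 horizontal : 2 vertical, so at depth z the loaded area has grown by z in each plan dimension:
Δσ = qB/(B+z) = 256×1.4/(1.4+1.3) = 132.74 kPa

Δσ_z ≈ 133 kPa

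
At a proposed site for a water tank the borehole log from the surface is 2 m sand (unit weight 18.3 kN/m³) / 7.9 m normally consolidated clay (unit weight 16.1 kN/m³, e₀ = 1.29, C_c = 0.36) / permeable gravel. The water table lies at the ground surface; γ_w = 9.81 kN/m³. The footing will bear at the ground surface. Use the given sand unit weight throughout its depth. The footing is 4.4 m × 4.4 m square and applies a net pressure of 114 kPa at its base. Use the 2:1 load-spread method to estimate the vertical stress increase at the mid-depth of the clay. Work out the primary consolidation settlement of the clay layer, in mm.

Mid-depth of clay below the ground surface: z = 2 + 7.9/2 = 5.95 m.
Total vertical stress at mid-clay: σ_v = 18.3×2 + 16.1×3.95 = 100.2 kPa.
Pore pressure: u = 9.81×(5.95 − 0) = 58.37 kPa.
Initial effective stress: σ'_0 = σ_v − u = 100.2 − 58.37 = 41.83 kPa.
Stress increase at mid-clay by the 2:1 spreading method:
Δσ = qBL/((B+z)(L+z)) = 114×4.4×4.4/((4.4+5.95)(4.4+5.95)) = 20.603 kPa
Final effective stress: σ'_f = σ'_0 + Δσ = 41.83 + 20.603 = 62.433 kPa.
Normally consolidated clay, so the full stress increment lies on the virgin compression line:
S_c = C_c·H/(1+e₀)·log₁₀(σ'_f/σ'_0) = 0.36×7.9/(1+1.29)×log₁₀(62.433/41.83)
    = 1.2419 × 0.17393 = 0.216 m

S_c ≈ 216 mm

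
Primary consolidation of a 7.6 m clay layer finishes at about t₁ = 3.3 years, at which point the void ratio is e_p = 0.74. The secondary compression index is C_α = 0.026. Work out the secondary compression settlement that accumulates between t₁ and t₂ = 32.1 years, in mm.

S_s ≈ 112 mm

Secondary compression: S_s = C_α·H/(1+e_p)·log₁₀(t₂/t₁)
S_s = 0.026×7.6/(1+0.74)×log₁₀(32.1/3.3)
    = 0.1136 × 0.988 = 0.1122 m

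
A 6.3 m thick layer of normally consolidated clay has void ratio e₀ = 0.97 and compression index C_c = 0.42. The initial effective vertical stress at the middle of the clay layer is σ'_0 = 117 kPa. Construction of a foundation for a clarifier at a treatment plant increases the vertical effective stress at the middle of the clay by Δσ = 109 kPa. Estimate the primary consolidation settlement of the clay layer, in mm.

Final effective stress: σ'_f = σ'_0 + Δσ = 117 + 109 = 226 kPa.
Normally consolidated clay, so the full stress increment lies on the virgin compression line:
S_c = C_c·H/(1+e₀)·log₁₀(σ'_f/σ'_0) = 0.42×6.3/(1+0.97)×log₁₀(226/117)
    = 1.3431 × 0.28592 = 0.384 m

S_c ≈ 384 mm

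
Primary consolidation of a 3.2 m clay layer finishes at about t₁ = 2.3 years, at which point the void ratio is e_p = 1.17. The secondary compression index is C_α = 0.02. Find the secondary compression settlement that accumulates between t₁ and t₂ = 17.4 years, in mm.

Secondary compression: S_s = C_α·H/(1+e_p)·log₁₀(t₂/t₁)
S_s = 0.02×3.2/(1+1.17)×log₁₀(17.4/2.3)
    = 0.02949 × 0.8788 = 0.02592 m

S_s ≈ 25.9 mm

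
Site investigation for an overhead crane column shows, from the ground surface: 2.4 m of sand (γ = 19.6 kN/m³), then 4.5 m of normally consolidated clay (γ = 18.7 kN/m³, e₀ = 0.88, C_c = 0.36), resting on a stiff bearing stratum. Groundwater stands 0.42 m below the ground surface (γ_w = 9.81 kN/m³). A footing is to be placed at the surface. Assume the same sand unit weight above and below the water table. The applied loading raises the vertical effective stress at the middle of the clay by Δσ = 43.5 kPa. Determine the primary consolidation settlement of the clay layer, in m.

S_c ≈ 0.243 m

Mid-depth of clay below the ground surface: z = 2.4 + 4.5/2 = 4.65 m.
Total vertical stress at mid-clay: σ_v = 19.6×2.4 + 18.7×2.25 = 89.115 kPa.
Pore pressure: u = 9.81×(4.65 − 0.42) = 41.496 kPa.
Initial effective stress: σ'_0 = σ_v − u = 89.115 − 41.496 = 47.619 kPa.
Final effective stress: σ'_f = σ'_0 + Δσ = 47.619 + 43.5 = 91.119 kPa.
Normally consolidated clay, so the full stress increment lies on the virgin compression line:
S_c = C_c·H/(1+e₀)·log₁₀(σ'_f/σ'_0) = 0.36×4.5/(1+0.88)×log₁₀(91.119/47.619)
    = 0.8617 × 0.28183 = 0.2429 m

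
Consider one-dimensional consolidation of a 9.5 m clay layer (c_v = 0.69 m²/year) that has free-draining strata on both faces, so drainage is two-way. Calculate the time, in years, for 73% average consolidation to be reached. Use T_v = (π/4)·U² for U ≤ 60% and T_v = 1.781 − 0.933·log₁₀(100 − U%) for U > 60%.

Drainage path length: H_d = H/2 = 4.75 m (double drainage).
U > 60%: T_v = 1.781 − 0.933·log₁₀(100 − 73) = 0.44554.
t = T_v·H_d²/c_v = 0.44554×4.75²/0.69 = 14.57 years.

t ≈ 14.6 years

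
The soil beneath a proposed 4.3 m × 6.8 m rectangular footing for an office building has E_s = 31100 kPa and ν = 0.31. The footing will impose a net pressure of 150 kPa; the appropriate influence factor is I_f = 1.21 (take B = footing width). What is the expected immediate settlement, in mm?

S_e ≈ 22.7 mm

Immediate (elastic) settlement: S_e = q·B·(1−ν²)/E_s · I_f.
S_e = 150 × 4.3 × (1 − 0.31²) / 31100 × 1.21
    = 150 × 4.3 × 0.9039 / 31100 × 1.21
    = 0.02268 m = 22.68 mm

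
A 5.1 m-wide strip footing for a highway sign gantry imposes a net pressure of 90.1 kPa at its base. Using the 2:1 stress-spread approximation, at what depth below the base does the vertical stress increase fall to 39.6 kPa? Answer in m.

2:1 spreading — at depth z the loaded area has grown by z in each plan dimension:
qB/(B+z) = Δσ_z ⇒ z = qB/Δσ_z − B = 90.1×5.1/39.6 − 5.1 = 6.504 m

z ≈ 6.5 m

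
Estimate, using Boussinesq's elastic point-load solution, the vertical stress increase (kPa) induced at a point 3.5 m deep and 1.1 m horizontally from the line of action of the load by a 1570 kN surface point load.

Δσ_z ≈ 48.4 kPa

Boussinesq vertical stress below a point load on an elastic half-space:
Δσ_z = 3P/(2πz²) · [1 + (r/z)²]^(−5/2)
r/z = 1.1/3.5 = 0.31429; [1+(r/z)²]^(−5/2) = 0.79018.
Δσ_z = 3×1570/(2π×3.5²) × 0.79018 = 61.193 × 0.79018 = 48.35 kPa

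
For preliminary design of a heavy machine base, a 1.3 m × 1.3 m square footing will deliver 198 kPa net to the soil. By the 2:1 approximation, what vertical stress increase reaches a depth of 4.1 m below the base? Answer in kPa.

By the 2:1 method the load spreads at 1 horizontal : 2 vertical, so at depth z the loaded area has grown by z in each plan dimension:
Δσ = qBL/((B+z)(L+z)) = 198×1.3×1.3/((1.3+4.1)(1.3+4.1)) = 11.475 kPa

Δσ_z ≈ 11.5 kPa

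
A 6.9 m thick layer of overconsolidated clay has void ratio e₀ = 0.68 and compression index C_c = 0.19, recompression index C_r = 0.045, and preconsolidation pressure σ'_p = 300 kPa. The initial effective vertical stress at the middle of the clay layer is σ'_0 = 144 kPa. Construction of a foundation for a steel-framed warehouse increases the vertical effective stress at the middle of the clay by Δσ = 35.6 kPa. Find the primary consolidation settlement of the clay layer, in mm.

S_c ≈ 17.7 mm

Final effective stress: σ'_f = 144 + 35.6 = 179.6 kPa.
σ'_f = 179.6 ≤ σ'_p = 300 kPa, so the clay remains overconsolidated and only the recompression index applies:
S_c = C_r·H/(1+e₀)·log₁₀(σ'_f/σ'_0) = 0.045×6.9/1.68×log₁₀(179.6/144)
    = 0.18482 × 0.095944 = 0.01773 m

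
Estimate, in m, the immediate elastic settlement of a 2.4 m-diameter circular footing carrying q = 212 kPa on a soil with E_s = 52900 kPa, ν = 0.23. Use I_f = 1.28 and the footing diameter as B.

S_e ≈ 0.0117 m

Immediate (elastic) settlement: S_e = q·B·(1−ν²)/E_s · I_f.
S_e = 212 × 2.4 × (1 − 0.23²) / 52900 × 1.28
    = 212 × 2.4 × 0.9471 / 52900 × 1.28
    = 0.01166 m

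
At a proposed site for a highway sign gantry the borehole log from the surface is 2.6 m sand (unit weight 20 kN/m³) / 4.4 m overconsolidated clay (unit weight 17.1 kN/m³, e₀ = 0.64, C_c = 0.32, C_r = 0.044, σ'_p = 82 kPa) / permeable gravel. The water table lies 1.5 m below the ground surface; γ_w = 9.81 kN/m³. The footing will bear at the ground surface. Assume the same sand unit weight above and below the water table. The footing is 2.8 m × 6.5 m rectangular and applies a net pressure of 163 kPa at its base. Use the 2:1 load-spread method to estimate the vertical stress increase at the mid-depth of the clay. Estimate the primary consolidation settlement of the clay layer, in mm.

S_c ≈ 60.5 mm

Mid-depth of clay below the ground surface: z = 2.6 + 4.4/2 = 4.8 m.
Total vertical stress at mid-clay: σ_v = 20×2.6 + 17.1×2.2 = 89.62 kPa.
Pore pressure: u = 9.81×(4.8 − 1.5) = 32.373 kPa.
Initial effective stress: σ'_0 = σ_v − u = 89.62 − 32.373 = 57.247 kPa.
Stress increase at mid-clay by the 2:1 spreading method:
Δσ = qBL/((B+z)(L+z)) = 163×2.8×6.5/((2.8+4.8)(6.5+4.8)) = 34.544 kPa
Final effective stress: σ'_f = 57.247 + 34.544 = 91.791 kPa.
σ'_f = 91.791 > σ'_p = 82 kPa, so the stress path crosses the preconsolidation pressure — recompression up to σ'_p, then virgin compression beyond:
S_c = H/(1+e₀)·[C_r·log₁₀(σ'_p/σ'_0) + C_c·log₁₀(σ'_f/σ'_p)]
    = 4.4/1.64 × [0.044×log₁₀(82/57.247) + 0.32×log₁₀(91.791/82)]
    = 2.6829 × [0.0068667 + 0.015676] = 0.06048 m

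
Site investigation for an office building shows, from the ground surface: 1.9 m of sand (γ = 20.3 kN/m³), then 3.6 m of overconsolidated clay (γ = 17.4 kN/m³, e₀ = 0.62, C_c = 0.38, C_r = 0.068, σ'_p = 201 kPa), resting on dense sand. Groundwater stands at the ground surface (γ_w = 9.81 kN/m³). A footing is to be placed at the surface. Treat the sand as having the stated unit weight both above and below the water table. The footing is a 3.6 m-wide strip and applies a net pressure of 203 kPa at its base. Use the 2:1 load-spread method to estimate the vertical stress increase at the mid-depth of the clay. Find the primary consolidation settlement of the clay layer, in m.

S_c ≈ 0.0906 m

Mid-depth of clay below the ground surface: z = 1.9 + 3.6/2 = 3.7 m.
Total vertical stress at mid-clay: σ_v = 20.3×1.9 + 17.4×1.8 = 69.89 kPa.
Pore pressure: u = 9.81×(3.7 − 0) = 36.297 kPa.
Initial effective stress: σ'_0 = σ_v − u = 69.89 − 36.297 = 33.593 kPa.
Stress increase at mid-clay by the 2:1 spreading method:
Δσ = qB/(B+z) = 203×3.6/(3.6+3.7) = 100.11 kPa
Final effective stress: σ'_f = 33.593 + 100.11 = 133.7 kPa.
σ'_f = 133.7 ≤ σ'_p = 201 kPa, so the clay remains overconsolidated and only the recompression index applies:
S_c = C_r·H/(1+e₀)·log₁₀(σ'_f/σ'_0) = 0.068×3.6/1.62×log₁₀(133.7/33.593)
    = 0.15111 × 0.59988 = 0.09065 m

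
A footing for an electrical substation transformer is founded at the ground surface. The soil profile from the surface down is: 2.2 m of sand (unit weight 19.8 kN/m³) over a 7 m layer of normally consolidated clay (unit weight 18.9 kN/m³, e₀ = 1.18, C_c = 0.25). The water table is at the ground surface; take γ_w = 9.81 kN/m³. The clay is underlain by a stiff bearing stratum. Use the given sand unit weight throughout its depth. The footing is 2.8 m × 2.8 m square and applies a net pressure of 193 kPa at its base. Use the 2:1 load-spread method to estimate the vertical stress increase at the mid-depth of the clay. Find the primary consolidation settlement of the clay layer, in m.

Mid-depth of clay below the ground surface: z = 2.2 + 7/2 = 5.7 m.
Total vertical stress at mid-clay: σ_v = 19.8×2.2 + 18.9×3.5 = 109.71 kPa.
Pore pressure: u = 9.81×(5.7 − 0) = 55.917 kPa.
Initial effective stress: σ'_0 = σ_v − u = 109.71 − 55.917 = 53.793 kPa.
Stress increase at mid-clay by the 2:1 spreading method:
Δσ = qBL/((B+z)(L+z)) = 193×2.8×2.8/((2.8+5.7)(2.8+5.7)) = 20.943 kPa
Final effective stress: σ'_f = σ'_0 + Δσ = 53.793 + 20.943 = 74.736 kPa.
Normally consolidated clay, so the full stress increment lies on the virgin compression line:
S_c = C_c·H/(1+e₀)·log₁₀(σ'_f/σ'_0) = 0.25×7/(1+1.18)×log₁₀(74.736/53.793)
    = 0.80275 × 0.1428 = 0.1146 m

S_c ≈ 0.115 m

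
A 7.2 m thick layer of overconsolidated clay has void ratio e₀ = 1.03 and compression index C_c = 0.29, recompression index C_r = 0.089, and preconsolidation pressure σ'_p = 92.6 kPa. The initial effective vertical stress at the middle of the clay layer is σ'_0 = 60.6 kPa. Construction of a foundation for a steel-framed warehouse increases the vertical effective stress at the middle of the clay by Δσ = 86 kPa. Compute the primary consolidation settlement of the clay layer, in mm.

Final effective stress: σ'_f = 60.6 + 86 = 146.6 kPa.
σ'_f = 146.6 > σ'_p = 92.6 kPa, so the stress path crosses the preconsolidation pressure — recompression up to σ'_p, then virgin compression beyond:
S_c = H/(1+e₀)·[C_r·log₁₀(σ'_p/σ'_0) + C_c·log₁₀(σ'_f/σ'_p)]
    = 7.2/2.03 × [0.089×log₁₀(92.6/60.6) + 0.29×log₁₀(146.6/92.6)]
    = 3.5468 × [0.016388 + 0.057862] = 0.2633 m

S_c ≈ 263 mm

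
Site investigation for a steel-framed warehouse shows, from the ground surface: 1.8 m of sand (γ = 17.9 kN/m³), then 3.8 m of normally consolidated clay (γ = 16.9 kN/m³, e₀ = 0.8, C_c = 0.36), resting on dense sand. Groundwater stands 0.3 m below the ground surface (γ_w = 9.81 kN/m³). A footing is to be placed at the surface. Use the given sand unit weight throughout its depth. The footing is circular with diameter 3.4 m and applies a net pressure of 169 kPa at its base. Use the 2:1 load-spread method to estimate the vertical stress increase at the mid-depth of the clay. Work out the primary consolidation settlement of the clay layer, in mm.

Mid-depth of clay below the ground surface: z = 1.8 + 3.8/2 = 3.7 m.
Total vertical stress at mid-clay: σ_v = 17.9×1.8 + 16.9×1.9 = 64.33 kPa.
Pore pressure: u = 9.81×(3.7 − 0.3) = 33.354 kPa.
Initial effective stress: σ'_0 = σ_v − u = 64.33 − 33.354 = 30.976 kPa.
Stress increase at mid-clay by the 2:1 spreading method:
Δσ ≈ qD²/(D+z)² = 169×3.4²/(3.4+3.7)² = 38.755 kPa
Final effective stress: σ'_f = σ'_0 + Δσ = 30.976 + 38.755 = 69.731 kPa.
Normally consolidated clay, so the full stress increment lies on the virgin compression line:
S_c = C_c·H/(1+e₀)·log₁₀(σ'_f/σ'_0) = 0.36×3.8/(1+0.8)×log₁₀(69.731/30.976)
    = 0.76 × 0.3524 = 0.2678 m

S_c ≈ 268 mm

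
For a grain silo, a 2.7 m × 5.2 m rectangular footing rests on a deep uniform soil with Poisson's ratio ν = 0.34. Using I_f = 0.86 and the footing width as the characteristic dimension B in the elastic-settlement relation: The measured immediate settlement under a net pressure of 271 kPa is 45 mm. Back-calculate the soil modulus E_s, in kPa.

S_e = q·B·(1−ν²)/E_s · I_f  ⇒  E_s = q·B·(1−ν²)·I_f / S_e.
E_s = 271 × 2.7 × 0.8844 × 0.86 / 0.045 = 12370 kPa

E_s ≈ 12400 kPa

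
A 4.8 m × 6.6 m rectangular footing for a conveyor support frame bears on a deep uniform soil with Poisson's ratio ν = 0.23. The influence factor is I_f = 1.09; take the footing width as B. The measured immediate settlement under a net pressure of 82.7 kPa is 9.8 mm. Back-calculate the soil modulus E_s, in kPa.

S_e = q·B·(1−ν²)/E_s · I_f  ⇒  E_s = q·B·(1−ν²)·I_f / S_e.
E_s = 82.7 × 4.8 × 0.9471 × 1.09 / 0.0098 = 41820 kPa

E_s ≈ 41800 kPa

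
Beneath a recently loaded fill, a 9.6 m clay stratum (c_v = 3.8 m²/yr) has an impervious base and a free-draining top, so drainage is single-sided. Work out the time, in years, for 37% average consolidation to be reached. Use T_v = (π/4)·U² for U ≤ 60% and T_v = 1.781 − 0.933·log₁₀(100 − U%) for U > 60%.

t ≈ 2.61 years

Drainage path length: H_d = H = 9.6 m (single drainage).
U ≤ 60%: T_v = (π/4)·U² = (π/4)×0.37² = 0.10752.
t = T_v·H_d²/c_v = 0.10752×9.6²/3.8 = 2.608 years.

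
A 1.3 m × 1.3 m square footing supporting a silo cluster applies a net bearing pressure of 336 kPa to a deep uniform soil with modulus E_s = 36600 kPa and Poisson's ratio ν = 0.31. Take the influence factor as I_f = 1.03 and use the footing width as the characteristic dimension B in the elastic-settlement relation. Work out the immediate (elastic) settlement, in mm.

S_e ≈ 11.1 mm

Immediate (elastic) settlement: S_e = q·B·(1−ν²)/E_s · I_f.
S_e = 336 × 1.3 × (1 − 0.31²) / 36600 × 1.03
    = 336 × 1.3 × 0.9039 / 36600 × 1.03
    = 0.01111 m = 11.11 mm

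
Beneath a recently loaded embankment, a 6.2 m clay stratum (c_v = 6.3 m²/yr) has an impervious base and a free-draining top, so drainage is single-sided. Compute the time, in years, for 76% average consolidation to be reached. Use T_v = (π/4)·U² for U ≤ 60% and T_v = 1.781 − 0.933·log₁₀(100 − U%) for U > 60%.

t ≈ 3.01 years

Drainage path length: H_d = H = 6.2 m (single drainage).
U > 60%: T_v = 1.781 − 0.933·log₁₀(100 − 76) = 0.49326.
t = T_v·H_d²/c_v = 0.49326×6.2²/6.3 = 3.01 years.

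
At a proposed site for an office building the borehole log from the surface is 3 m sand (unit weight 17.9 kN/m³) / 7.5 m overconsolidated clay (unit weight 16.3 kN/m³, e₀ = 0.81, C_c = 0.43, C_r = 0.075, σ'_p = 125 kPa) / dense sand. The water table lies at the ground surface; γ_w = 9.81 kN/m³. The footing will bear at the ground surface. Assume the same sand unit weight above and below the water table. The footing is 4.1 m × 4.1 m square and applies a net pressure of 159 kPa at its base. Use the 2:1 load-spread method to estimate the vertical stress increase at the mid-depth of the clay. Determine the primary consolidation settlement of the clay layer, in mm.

S_c ≈ 51.7 mm

Mid-depth of clay below the ground surface: z = 3 + 7.5/2 = 6.75 m.
Total vertical stress at mid-clay: σ_v = 17.9×3 + 16.3×3.75 = 114.82 kPa.
Pore pressure: u = 9.81×(6.75 − 0) = 66.218 kPa.
Initial effective stress: σ'_0 = σ_v − u = 114.82 − 66.218 = 48.602 kPa.
Stress increase at mid-clay by the 2:1 spreading method:
Δσ = qBL/((B+z)(L+z)) = 159×4.1×4.1/((4.1+6.75)(4.1+6.75)) = 22.704 kPa
Final effective stress: σ'_f = 48.602 + 22.704 = 71.306 kPa.
σ'_f = 71.306 ≤ σ'_p = 125 kPa, so the clay remains overconsolidated and only the recompression index applies:
S_c = C_r·H/(1+e₀)·log₁₀(σ'_f/σ'_0) = 0.075×7.5/1.81×log₁₀(71.306/48.602)
    = 0.31077 × 0.16647 = 0.05173 m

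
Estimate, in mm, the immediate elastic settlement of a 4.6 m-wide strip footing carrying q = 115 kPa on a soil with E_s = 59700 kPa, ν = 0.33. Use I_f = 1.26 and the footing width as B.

S_e ≈ 9.95 mm

Immediate (elastic) settlement: S_e = q·B·(1−ν²)/E_s · I_f.
S_e = 115 × 4.6 × (1 − 0.33²) / 59700 × 1.26
    = 115 × 4.6 × 0.8911 / 59700 × 1.26
    = 0.009949 m = 9.949 mm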